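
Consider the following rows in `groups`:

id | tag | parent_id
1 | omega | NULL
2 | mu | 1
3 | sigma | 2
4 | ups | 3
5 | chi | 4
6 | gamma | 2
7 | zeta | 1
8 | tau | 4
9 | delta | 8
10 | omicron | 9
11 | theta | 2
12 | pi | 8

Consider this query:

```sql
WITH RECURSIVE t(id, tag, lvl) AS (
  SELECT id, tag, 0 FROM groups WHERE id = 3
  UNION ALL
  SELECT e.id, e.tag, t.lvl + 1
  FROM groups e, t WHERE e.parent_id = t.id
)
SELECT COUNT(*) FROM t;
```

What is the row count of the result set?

7

Base: id=3 (sigma) at lvl 0.
Iteration 1: rows with parent_id in {3} -> ups (id 4, lvl 1).
Iteration 2: rows with parent_id in {4} -> chi (id 5, lvl 2), tau (id 8, lvl 2).
Iteration 3: rows with parent_id in {5,8} -> delta (id 9, lvl 3), pi (id 12, lvl 3).
Iteration 4: rows with parent_id in {9,12} -> omicron (id 10, lvl 4).
Iteration 5: no rows with parent_id in {10}; recursion stops.
Total rows emitted: 7.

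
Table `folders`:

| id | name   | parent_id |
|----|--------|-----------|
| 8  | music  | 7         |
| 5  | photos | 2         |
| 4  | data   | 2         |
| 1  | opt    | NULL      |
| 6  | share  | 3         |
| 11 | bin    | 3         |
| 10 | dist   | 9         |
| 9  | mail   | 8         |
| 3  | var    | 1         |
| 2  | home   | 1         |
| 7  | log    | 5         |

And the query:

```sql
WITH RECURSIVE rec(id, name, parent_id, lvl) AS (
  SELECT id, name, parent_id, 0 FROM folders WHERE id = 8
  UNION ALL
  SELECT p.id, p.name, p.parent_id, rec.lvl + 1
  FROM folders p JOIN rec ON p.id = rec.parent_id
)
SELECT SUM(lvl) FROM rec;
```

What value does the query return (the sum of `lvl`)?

10

Base: id=8 (music), parent_id=7, lvl 0.
Iteration 1: join on id=7 -> log (id 7, parent_id=5, lvl 1).
Iteration 2: join on id=5 -> photos (id 5, parent_id=2, lvl 2).
Iteration 3: join on id=2 -> home (id 2, parent_id=1, lvl 3).
Iteration 4: join on id=1 -> opt (id 1, parent_id=NULL, lvl 4).
Iteration 5: parent_id is NULL; no match; recursion stops.
SUM(lvl) = 0 + 1 + 2 + 3 + 4 = 10.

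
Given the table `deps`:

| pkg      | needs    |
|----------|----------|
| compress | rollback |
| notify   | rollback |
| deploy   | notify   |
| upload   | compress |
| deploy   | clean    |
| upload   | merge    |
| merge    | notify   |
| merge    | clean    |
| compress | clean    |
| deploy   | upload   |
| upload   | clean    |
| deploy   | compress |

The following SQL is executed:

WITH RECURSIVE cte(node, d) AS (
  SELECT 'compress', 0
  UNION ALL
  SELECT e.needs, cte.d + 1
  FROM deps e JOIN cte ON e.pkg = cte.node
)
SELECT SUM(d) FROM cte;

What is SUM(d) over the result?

2

Base: (compress, d=0).
Iteration 1: edges from {compress} -> (clean, d=1), (rollback, d=1).
Iteration 2: no outgoing edges from {clean,rollback}; recursion stops.
SUM(d) = 0 + 1 + 1 = 2.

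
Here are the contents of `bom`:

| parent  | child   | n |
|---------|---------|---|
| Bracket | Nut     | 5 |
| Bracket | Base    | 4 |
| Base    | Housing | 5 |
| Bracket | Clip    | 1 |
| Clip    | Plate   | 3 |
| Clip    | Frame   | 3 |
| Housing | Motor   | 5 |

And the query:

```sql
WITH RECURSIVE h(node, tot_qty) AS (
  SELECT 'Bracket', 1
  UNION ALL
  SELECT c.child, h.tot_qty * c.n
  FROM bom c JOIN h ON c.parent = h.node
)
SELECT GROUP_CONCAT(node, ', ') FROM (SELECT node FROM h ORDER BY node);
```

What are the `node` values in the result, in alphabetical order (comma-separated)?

Base, Bracket, Clip, Frame, Housing, Motor, Nut, Plate

Base: (Bracket, tot_qty=1).
Iteration 1: components of {Bracket} -> Base = 1*4 = 4, Clip = 1*1 = 1, Nut = 1*5 = 5.
Iteration 2: components of {Base,Clip,Nut} -> Frame = 1*3 = 3, Housing = 4*5 = 20, Plate = 1*3 = 3.
Iteration 3: components of {Frame,Housing,Plate} -> Motor = 20*5 = 100.
Iteration 4: no further components; recursion stops.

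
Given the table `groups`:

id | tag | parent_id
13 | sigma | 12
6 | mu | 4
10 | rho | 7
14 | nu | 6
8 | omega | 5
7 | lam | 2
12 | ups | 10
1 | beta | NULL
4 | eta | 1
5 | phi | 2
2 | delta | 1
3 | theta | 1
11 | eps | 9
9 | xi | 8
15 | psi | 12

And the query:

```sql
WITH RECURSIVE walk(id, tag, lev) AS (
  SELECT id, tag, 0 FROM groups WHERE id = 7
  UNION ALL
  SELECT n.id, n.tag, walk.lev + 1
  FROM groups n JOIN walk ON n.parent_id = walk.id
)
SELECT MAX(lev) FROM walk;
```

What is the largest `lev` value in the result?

Base: id=7 (lam) at lev 0.
Iteration 1: rows with parent_id in {7} -> rho (id 10, lev 1).
Iteration 2: rows with parent_id in {10} -> ups (id 12, lev 2).
Iteration 3: rows with parent_id in {12} -> sigma (id 13, lev 3), psi (id 15, lev 3).
Iteration 4: no rows with parent_id in {13,15}; recursion stops.
lev values: 0, 1, 2, 3, 3; the maximum is 3.

3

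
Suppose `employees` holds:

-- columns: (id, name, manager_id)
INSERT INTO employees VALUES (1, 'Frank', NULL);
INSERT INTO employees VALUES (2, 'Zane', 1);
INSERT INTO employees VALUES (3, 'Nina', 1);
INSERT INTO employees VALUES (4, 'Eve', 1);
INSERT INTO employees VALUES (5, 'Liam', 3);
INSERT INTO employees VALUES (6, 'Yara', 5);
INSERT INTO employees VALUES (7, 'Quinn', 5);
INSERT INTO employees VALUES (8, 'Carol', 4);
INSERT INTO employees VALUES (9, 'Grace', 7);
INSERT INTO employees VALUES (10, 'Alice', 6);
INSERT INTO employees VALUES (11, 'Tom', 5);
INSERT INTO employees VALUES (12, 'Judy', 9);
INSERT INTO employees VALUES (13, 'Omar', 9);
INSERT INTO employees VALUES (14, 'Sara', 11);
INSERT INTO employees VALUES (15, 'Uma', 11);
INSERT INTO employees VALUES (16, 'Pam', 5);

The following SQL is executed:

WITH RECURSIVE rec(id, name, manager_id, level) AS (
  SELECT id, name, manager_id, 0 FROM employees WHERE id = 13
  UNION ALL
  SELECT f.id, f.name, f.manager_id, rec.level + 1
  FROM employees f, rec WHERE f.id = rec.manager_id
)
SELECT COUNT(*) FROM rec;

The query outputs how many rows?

Base: id=13 (Omar), manager_id=9, level 0.
Iteration 1: join on id=9 -> Grace (id 9, manager_id=7, level 1).
Iteration 2: join on id=7 -> Quinn (id 7, manager_id=5, level 2).
Iteration 3: join on id=5 -> Liam (id 5, manager_id=3, level 3).
Iteration 4: join on id=3 -> Nina (id 3, manager_id=1, level 4).
Iteration 5: join on id=1 -> Frank (id 1, manager_id=NULL, level 5).
Iteration 6: manager_id is NULL; no match; recursion stops.
Total rows emitted: 6.

6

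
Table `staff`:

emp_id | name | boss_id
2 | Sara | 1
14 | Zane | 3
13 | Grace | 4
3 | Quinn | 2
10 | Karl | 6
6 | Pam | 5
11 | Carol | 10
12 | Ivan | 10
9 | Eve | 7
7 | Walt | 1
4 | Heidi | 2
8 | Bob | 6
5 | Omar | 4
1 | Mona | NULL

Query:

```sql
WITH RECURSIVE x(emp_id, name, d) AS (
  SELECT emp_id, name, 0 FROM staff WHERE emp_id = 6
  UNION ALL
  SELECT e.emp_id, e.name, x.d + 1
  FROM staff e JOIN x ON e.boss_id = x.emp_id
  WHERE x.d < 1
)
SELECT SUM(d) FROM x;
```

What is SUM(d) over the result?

Base: emp_id=6 (Pam) at d 0.
Iteration 1: rows with boss_id in {6} -> Bob (id 8, d 1), Karl (id 10, d 1).
Iteration 2: d < 1 fails for all current rows; recursion stops.
SUM(d) = 0 + 1 + 1 = 2.

2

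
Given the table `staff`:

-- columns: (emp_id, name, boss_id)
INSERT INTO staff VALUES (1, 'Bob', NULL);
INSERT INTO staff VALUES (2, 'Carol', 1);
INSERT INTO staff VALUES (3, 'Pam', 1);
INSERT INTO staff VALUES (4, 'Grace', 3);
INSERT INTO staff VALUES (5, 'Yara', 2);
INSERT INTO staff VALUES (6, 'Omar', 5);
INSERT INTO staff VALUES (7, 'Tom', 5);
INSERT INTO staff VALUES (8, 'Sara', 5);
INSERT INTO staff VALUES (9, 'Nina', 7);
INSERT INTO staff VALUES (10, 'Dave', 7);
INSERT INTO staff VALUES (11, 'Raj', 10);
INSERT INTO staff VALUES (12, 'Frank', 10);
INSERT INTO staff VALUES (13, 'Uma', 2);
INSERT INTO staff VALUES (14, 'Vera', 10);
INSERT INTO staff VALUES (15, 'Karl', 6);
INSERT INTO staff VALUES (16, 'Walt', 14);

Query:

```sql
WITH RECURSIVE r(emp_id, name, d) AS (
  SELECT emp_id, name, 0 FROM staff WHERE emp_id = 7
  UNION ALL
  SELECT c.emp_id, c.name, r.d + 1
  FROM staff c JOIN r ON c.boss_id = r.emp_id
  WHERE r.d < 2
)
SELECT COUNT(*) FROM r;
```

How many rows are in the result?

6

Base: emp_id=7 (Tom) at d 0.
Iteration 1: rows with boss_id in {7} -> Nina (id 9, d 1), Dave (id 10, d 1).
Iteration 2: rows with boss_id in {9,10} -> Raj (id 11, d 2), Frank (id 12, d 2), Vera (id 14, d 2).
Iteration 3: d < 2 fails for all current rows; recursion stops.
Total rows emitted: 6.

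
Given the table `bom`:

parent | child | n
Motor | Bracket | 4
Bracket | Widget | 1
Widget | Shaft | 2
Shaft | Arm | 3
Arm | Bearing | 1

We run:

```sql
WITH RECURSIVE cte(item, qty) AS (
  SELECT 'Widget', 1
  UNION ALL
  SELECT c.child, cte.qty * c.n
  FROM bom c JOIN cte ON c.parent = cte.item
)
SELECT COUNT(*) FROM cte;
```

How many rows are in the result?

Base: (Widget, qty=1).
Iteration 1: components of {Widget} -> Shaft = 1*2 = 2.
Iteration 2: components of {Shaft} -> Arm = 2*3 = 6.
Iteration 3: components of {Arm} -> Bearing = 6*1 = 6.
Iteration 4: no further components; recursion stops.
Total rows emitted: 4.

4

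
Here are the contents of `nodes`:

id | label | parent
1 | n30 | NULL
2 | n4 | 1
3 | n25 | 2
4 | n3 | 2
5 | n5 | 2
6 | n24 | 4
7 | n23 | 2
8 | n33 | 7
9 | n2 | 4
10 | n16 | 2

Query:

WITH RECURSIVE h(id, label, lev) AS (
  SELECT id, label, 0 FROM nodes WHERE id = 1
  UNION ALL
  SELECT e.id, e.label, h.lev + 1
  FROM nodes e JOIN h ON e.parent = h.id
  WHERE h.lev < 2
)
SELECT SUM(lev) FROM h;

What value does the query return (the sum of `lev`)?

Base: id=1 (n30) at lev 0.
Iteration 1: rows with parent in {1} -> n4 (id 2, lev 1).
Iteration 2: rows with parent in {2} -> n25 (id 3, lev 2), n3 (id 4, lev 2), n5 (id 5, lev 2), n23 (id 7, lev 2), n16 (id 10, lev 2).
Iteration 3: lev < 2 fails for all current rows; recursion stops.
SUM(lev) = 0 + 1 + 2 + 2 + 2 + 2 + 2 = 11.

11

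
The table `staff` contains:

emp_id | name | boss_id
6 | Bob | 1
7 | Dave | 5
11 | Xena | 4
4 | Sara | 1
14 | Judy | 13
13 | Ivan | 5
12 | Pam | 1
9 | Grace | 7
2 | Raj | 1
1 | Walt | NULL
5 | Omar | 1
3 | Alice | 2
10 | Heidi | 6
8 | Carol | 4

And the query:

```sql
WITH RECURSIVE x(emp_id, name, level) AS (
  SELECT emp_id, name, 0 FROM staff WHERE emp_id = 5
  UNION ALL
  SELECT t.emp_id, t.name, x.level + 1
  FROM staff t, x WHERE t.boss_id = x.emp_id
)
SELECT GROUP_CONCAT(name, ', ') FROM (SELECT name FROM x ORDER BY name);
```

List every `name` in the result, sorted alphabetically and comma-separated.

Dave, Grace, Ivan, Judy, Omar

Base: emp_id=5 (Omar) at level 0.
Iteration 1: rows with boss_id in {5} -> Dave (id 7, level 1), Ivan (id 13, level 1).
Iteration 2: rows with boss_id in {7,13} -> Grace (id 9, level 2), Judy (id 14, level 2).
Iteration 3: no rows with boss_id in {9,14}; recursion stops.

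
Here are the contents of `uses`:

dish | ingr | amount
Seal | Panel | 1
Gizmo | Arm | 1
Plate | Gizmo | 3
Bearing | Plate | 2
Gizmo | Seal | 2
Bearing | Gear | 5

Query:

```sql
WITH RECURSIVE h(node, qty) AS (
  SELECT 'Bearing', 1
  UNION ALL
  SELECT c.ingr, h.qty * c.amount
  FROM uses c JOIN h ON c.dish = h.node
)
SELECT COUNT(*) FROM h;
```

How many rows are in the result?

Base: (Bearing, qty=1).
Iteration 1: components of {Bearing} -> Gear = 1*5 = 5, Plate = 1*2 = 2.
Iteration 2: components of {Gear,Plate} -> Gizmo = 2*3 = 6.
Iteration 3: components of {Gizmo} -> Arm = 6*1 = 6, Seal = 6*2 = 12.
Iteration 4: components of {Arm,Seal} -> Panel = 12*1 = 12.
Iteration 5: no further components; recursion stops.
Total rows emitted: 7.

7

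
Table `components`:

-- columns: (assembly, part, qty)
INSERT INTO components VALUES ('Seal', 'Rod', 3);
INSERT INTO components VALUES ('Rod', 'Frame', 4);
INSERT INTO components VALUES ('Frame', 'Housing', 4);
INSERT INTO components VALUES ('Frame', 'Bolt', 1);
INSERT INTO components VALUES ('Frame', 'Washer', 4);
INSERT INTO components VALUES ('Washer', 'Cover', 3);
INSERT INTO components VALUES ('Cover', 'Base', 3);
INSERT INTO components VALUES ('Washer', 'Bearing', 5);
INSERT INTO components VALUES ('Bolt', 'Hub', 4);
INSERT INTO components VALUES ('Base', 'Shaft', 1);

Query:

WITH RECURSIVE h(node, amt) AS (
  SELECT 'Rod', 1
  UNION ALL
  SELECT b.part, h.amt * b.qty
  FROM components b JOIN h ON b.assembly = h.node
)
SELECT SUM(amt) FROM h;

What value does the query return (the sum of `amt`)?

Base: (Rod, amt=1).
Iteration 1: components of {Rod} -> Frame = 1*4 = 4.
Iteration 2: components of {Frame} -> Bolt = 4*1 = 4, Housing = 4*4 = 16, Washer = 4*4 = 16.
Iteration 3: components of {Bolt,Housing,Washer} -> Bearing = 16*5 = 80, Cover = 16*3 = 48, Hub = 4*4 = 16.
Iteration 4: components of {Bearing,Cover,Hub} -> Base = 48*3 = 144.
Iteration 5: components of {Base} -> Shaft = 144*1 = 144.
Iteration 6: no further components; recursion stops.
SUM(amt) = 1 + 4 + 16 + 4 + 16 + 16 + 48 + 80 + 144 + 144 = 473.

473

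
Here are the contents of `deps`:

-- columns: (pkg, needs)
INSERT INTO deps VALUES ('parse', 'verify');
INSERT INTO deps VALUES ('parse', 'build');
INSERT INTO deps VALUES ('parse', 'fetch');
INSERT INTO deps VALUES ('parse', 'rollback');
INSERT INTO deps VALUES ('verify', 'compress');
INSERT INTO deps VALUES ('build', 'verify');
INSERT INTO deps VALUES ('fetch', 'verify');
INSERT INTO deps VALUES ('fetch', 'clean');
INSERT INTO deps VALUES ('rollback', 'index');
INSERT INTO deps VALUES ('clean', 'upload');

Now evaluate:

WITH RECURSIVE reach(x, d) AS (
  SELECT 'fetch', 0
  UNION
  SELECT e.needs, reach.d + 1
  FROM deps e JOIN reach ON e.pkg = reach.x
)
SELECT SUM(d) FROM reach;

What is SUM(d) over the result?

Base: (fetch, d=0).
Iteration 1: edges from {fetch} -> (clean, d=1), (verify, d=1).
Iteration 2: edges from {clean,verify} -> (compress, d=2), (upload, d=2).
Iteration 3: no outgoing edges from {compress,upload}; recursion stops.
SUM(d) = 0 + 1 + 1 + 2 + 2 = 6.

6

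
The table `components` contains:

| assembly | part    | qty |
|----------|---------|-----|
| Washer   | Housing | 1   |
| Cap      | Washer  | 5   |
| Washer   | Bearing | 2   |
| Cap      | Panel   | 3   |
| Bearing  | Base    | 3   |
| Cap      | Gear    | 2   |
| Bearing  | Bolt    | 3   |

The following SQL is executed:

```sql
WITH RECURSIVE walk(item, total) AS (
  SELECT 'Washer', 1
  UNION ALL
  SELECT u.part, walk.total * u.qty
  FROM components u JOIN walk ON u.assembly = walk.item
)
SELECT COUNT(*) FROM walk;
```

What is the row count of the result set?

5

Base: (Washer, total=1).
Iteration 1: components of {Washer} -> Bearing = 1*2 = 2, Housing = 1*1 = 1.
Iteration 2: components of {Bearing,Housing} -> Base = 2*3 = 6, Bolt = 2*3 = 6.
Iteration 3: no further components; recursion stops.
Total rows emitted: 5.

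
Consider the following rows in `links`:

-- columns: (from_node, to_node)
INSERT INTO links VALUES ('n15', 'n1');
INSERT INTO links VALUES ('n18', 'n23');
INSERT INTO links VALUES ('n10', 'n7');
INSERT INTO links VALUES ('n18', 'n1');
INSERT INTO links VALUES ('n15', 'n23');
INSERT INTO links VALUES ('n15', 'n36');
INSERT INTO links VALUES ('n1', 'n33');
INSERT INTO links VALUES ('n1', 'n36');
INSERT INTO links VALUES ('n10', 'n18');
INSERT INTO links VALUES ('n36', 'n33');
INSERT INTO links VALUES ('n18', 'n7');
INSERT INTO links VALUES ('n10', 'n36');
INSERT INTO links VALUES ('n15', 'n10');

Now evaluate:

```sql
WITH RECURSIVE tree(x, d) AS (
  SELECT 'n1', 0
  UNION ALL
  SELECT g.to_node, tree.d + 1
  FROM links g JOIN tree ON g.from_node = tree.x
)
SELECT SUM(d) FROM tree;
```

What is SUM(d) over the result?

4

Base: (n1, d=0).
Iteration 1: edges from {n1} -> (n33, d=1), (n36, d=1).
Iteration 2: edges from {n33,n36} -> (n33, d=2).
Iteration 3: no outgoing edges from {n33}; recursion stops.
SUM(d) = 0 + 1 + 1 + 2 = 4.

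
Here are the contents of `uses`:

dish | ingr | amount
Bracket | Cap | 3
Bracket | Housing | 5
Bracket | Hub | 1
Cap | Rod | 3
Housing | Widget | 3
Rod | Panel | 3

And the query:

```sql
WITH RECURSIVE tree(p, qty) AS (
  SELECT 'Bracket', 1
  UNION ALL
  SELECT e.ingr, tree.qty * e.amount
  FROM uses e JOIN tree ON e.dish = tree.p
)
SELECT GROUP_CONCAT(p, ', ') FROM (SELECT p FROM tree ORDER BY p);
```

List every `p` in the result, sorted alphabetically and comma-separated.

Bracket, Cap, Housing, Hub, Panel, Rod, Widget

Base: (Bracket, qty=1).
Iteration 1: components of {Bracket} -> Cap = 1*3 = 3, Housing = 1*5 = 5, Hub = 1*1 = 1.
Iteration 2: components of {Cap,Housing,Hub} -> Rod = 3*3 = 9, Widget = 5*3 = 15.
Iteration 3: components of {Rod,Widget} -> Panel = 9*3 = 27.
Iteration 4: no further components; recursion stops.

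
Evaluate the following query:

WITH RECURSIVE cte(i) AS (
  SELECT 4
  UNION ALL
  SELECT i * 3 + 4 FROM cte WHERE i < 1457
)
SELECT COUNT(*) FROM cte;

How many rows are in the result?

Base: i=4.
Iteration 1: 4 < 1457 holds -> i = 4 * 3 + 4 = 16.
Iteration 2: 16 < 1457 holds -> i = 16 * 3 + 4 = 52.
Iteration 3: 52 < 1457 holds -> i = 52 * 3 + 4 = 160.
Iteration 4: 160 < 1457 holds -> i = 160 * 3 + 4 = 484.
Iteration 5: 484 < 1457 holds -> i = 484 * 3 + 4 = 1456.
Iteration 6: 1456 < 1457 holds -> i = 1456 * 3 + 4 = 4372.
Iteration 7: 4372 < 1457 fails; recursion stops.
Total rows emitted: 7.

7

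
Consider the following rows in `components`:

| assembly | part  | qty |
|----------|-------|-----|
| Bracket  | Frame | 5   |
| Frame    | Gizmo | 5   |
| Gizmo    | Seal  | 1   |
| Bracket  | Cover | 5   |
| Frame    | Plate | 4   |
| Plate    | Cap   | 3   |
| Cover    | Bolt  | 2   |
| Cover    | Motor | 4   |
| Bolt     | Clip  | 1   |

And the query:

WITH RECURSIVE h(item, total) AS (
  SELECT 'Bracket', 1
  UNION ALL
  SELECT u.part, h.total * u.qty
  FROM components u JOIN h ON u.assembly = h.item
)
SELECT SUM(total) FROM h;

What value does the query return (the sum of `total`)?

181

Base: (Bracket, total=1).
Iteration 1: components of {Bracket} -> Cover = 1*5 = 5, Frame = 1*5 = 5.
Iteration 2: components of {Cover,Frame} -> Bolt = 5*2 = 10, Gizmo = 5*5 = 25, Motor = 5*4 = 20, Plate = 5*4 = 20.
Iteration 3: components of {Bolt,Gizmo,Motor,Plate} -> Cap = 20*3 = 60, Clip = 10*1 = 10, Seal = 25*1 = 25.
Iteration 4: no further components; recursion stops.
SUM(total) = 1 + 5 + 5 + 25 + 20 + 10 + 20 + 25 + 60 + 10 = 181.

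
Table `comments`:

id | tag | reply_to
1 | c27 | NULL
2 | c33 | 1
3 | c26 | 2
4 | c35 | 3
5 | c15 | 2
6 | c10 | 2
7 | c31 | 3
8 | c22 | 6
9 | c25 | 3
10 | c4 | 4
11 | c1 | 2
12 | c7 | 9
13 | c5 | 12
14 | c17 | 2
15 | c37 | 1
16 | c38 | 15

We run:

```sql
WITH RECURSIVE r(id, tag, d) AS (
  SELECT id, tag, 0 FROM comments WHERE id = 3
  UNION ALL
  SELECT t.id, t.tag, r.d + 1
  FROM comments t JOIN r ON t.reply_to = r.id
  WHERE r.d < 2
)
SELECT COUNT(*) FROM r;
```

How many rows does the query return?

Base: id=3 (c26) at d 0.
Iteration 1: rows with reply_to in {3} -> c35 (id 4, d 1), c31 (id 7, d 1), c25 (id 9, d 1).
Iteration 2: rows with reply_to in {4,7,9} -> c4 (id 10, d 2), c7 (id 12, d 2).
Iteration 3: d < 2 fails for all current rows; recursion stops.
Total rows emitted: 6.

6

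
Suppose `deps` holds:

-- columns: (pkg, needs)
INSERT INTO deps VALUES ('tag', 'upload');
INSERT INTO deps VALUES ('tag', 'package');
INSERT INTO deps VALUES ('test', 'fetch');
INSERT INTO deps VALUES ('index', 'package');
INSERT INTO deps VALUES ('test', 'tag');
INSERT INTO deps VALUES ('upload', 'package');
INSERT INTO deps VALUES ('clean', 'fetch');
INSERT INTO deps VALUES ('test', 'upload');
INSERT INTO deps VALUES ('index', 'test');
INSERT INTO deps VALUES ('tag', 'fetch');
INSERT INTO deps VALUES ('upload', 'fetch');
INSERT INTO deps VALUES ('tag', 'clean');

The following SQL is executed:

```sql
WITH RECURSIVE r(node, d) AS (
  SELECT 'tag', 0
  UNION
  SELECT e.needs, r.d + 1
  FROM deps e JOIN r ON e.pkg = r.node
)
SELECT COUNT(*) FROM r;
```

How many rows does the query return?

7

Base: (tag, d=0).
Iteration 1: edges from {tag} -> (clean, d=1), (fetch, d=1), (package, d=1), (upload, d=1).
Iteration 2: edges from {clean,fetch,package,upload} -> (fetch, d=2), (package, d=2). [UNION drops 1 duplicate row(s)]
Iteration 3: no outgoing edges from {fetch,package}; recursion stops.
Total rows emitted: 7.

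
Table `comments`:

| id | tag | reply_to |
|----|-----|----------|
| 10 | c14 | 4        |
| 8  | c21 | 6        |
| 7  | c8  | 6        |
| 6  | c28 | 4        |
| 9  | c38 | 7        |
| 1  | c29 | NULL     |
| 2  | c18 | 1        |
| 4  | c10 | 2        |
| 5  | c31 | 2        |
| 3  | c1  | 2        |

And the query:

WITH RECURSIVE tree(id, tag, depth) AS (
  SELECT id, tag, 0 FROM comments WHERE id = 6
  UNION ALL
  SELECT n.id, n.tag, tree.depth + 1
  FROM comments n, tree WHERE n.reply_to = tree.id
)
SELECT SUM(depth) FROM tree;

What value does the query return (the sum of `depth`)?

Base: id=6 (c28) at depth 0.
Iteration 1: rows with reply_to in {6} -> c8 (id 7, depth 1), c21 (id 8, depth 1).
Iteration 2: rows with reply_to in {7,8} -> c38 (id 9, depth 2).
Iteration 3: no rows with reply_to in {9}; recursion stops.
SUM(depth) = 0 + 1 + 1 + 2 = 4.

4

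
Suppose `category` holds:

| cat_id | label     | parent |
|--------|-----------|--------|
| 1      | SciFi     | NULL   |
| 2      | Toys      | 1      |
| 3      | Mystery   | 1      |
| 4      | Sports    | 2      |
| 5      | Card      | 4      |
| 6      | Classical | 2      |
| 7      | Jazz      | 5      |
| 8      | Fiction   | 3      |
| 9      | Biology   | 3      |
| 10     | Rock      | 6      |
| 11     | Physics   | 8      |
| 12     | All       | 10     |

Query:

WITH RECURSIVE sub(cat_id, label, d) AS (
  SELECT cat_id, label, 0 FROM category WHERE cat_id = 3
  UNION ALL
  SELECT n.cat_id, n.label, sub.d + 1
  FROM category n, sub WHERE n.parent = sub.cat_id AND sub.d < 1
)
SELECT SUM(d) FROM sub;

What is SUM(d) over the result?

Base: cat_id=3 (Mystery) at d 0.
Iteration 1: rows with parent in {3} -> Fiction (id 8, d 1), Biology (id 9, d 1).
Iteration 2: d < 1 fails for all current rows; recursion stops.
SUM(d) = 0 + 1 + 1 = 2.

2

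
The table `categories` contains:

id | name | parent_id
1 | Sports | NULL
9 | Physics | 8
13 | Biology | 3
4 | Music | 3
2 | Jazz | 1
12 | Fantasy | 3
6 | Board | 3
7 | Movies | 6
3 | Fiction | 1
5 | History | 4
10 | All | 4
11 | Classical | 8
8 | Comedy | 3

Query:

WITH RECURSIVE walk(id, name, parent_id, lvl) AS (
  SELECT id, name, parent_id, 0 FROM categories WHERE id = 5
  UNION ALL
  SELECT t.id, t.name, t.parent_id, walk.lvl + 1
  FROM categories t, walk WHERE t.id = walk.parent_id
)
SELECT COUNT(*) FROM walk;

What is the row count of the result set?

Base: id=5 (History), parent_id=4, lvl 0.
Iteration 1: join on id=4 -> Music (id 4, parent_id=3, lvl 1).
Iteration 2: join on id=3 -> Fiction (id 3, parent_id=1, lvl 2).
Iteration 3: join on id=1 -> Sports (id 1, parent_id=NULL, lvl 3).
Iteration 4: parent_id is NULL; no match; recursion stops.
Total rows emitted: 4.

4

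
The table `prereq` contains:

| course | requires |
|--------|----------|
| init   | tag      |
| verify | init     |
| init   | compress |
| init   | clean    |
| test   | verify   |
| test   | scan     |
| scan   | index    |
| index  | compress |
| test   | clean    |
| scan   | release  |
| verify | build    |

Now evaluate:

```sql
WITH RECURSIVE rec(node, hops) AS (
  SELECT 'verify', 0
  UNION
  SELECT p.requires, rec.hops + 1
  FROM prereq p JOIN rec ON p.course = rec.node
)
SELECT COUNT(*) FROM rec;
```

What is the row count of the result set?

Base: (verify, hops=0).
Iteration 1: edges from {verify} -> (build, hops=1), (init, hops=1).
Iteration 2: edges from {build,init} -> (clean, hops=2), (compress, hops=2), (tag, hops=2).
Iteration 3: no outgoing edges from {clean,compress,tag}; recursion stops.
Total rows emitted: 6.

6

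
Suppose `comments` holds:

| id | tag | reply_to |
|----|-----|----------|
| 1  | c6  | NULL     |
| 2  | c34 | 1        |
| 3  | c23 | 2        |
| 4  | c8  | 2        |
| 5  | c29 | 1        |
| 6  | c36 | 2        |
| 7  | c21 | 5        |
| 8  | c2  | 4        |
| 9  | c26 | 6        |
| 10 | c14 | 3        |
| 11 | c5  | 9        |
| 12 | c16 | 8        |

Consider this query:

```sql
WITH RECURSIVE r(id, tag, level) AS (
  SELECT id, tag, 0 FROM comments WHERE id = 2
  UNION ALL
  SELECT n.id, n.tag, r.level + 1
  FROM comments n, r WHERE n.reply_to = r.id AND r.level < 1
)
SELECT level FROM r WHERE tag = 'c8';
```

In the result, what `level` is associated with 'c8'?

Base: id=2 (c34) at level 0.
Iteration 1: rows with reply_to in {2} -> c23 (id 3, level 1), c8 (id 4, level 1), c36 (id 6, level 1).
Iteration 2: level < 1 fails for all current rows; recursion stops.

1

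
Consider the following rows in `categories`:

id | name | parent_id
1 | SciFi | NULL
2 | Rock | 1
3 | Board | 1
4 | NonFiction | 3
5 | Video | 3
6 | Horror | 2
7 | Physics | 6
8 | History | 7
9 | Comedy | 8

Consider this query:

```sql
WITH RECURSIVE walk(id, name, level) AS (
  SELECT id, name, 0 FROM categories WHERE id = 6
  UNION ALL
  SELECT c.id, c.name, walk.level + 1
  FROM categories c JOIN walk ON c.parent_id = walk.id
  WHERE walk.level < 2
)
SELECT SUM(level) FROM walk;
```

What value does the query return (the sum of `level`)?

3

Base: id=6 (Horror) at level 0.
Iteration 1: rows with parent_id in {6} -> Physics (id 7, level 1).
Iteration 2: rows with parent_id in {7} -> History (id 8, level 2).
Iteration 3: level < 2 fails for all current rows; recursion stops.
SUM(level) = 0 + 1 + 2 = 3.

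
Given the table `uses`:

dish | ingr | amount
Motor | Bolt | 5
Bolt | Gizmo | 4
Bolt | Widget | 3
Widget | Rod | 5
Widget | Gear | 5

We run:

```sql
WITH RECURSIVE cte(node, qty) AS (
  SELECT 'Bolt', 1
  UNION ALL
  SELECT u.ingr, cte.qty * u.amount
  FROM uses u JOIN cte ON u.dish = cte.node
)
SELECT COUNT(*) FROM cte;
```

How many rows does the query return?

Base: (Bolt, qty=1).
Iteration 1: components of {Bolt} -> Gizmo = 1*4 = 4, Widget = 1*3 = 3.
Iteration 2: components of {Gizmo,Widget} -> Gear = 3*5 = 15, Rod = 3*5 = 15.
Iteration 3: no further components; recursion stops.
Total rows emitted: 5.

5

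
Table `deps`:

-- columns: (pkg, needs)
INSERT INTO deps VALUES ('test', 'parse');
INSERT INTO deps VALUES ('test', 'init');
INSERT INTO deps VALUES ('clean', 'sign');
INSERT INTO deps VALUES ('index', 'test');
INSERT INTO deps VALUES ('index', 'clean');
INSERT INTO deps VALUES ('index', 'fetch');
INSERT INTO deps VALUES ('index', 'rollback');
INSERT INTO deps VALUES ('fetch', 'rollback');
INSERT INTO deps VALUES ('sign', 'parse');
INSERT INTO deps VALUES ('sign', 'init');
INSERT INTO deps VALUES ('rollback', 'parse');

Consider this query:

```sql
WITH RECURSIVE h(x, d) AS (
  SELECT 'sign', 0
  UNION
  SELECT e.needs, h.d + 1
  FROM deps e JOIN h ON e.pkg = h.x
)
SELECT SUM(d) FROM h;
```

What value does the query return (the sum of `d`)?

Base: (sign, d=0).
Iteration 1: edges from {sign} -> (init, d=1), (parse, d=1).
Iteration 2: no outgoing edges from {init,parse}; recursion stops.
SUM(d) = 0 + 1 + 1 = 2.

2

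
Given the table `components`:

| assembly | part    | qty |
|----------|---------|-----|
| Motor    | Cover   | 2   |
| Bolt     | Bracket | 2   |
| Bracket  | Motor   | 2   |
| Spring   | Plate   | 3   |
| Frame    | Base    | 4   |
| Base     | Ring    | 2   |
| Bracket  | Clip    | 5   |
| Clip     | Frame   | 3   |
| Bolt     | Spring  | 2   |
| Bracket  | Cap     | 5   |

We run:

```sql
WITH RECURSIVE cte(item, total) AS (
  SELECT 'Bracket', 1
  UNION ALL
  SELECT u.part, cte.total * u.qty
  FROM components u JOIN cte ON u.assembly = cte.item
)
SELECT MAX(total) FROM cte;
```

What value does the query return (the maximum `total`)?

120

Base: (Bracket, total=1).
Iteration 1: components of {Bracket} -> Cap = 1*5 = 5, Clip = 1*5 = 5, Motor = 1*2 = 2.
Iteration 2: components of {Cap,Clip,Motor} -> Cover = 2*2 = 4, Frame = 5*3 = 15.
Iteration 3: components of {Cover,Frame} -> Base = 15*4 = 60.
Iteration 4: components of {Base} -> Ring = 60*2 = 120.
Iteration 5: no further components; recursion stops.
total values: 1, 2, 5, 5, 4, 15, 60, 120; the maximum is 120.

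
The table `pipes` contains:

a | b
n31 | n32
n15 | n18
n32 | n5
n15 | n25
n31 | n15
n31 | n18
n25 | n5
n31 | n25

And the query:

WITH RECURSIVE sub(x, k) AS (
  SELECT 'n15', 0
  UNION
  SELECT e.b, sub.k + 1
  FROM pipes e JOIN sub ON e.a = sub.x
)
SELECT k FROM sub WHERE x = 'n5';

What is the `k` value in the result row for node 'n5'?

2

Base: (n15, k=0).
Iteration 1: edges from {n15} -> (n18, k=1), (n25, k=1).
Iteration 2: edges from {n18,n25} -> (n5, k=2).
Iteration 3: no outgoing edges from {n5}; recursion stops.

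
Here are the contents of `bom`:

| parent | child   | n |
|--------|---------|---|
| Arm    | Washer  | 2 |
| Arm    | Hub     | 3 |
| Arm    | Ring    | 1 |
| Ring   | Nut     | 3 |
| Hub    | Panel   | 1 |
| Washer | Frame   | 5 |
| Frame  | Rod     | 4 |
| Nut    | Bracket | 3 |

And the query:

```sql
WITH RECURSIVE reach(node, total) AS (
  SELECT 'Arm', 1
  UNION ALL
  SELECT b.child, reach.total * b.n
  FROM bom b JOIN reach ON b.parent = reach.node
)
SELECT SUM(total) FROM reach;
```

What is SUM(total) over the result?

Base: (Arm, total=1).
Iteration 1: components of {Arm} -> Hub = 1*3 = 3, Ring = 1*1 = 1, Washer = 1*2 = 2.
Iteration 2: components of {Hub,Ring,Washer} -> Frame = 2*5 = 10, Nut = 1*3 = 3, Panel = 3*1 = 3.
Iteration 3: components of {Frame,Nut,Panel} -> Bracket = 3*3 = 9, Rod = 10*4 = 40.
Iteration 4: no further components; recursion stops.
SUM(total) = 1 + 2 + 3 + 1 + 10 + 3 + 3 + 40 + 9 = 72.

72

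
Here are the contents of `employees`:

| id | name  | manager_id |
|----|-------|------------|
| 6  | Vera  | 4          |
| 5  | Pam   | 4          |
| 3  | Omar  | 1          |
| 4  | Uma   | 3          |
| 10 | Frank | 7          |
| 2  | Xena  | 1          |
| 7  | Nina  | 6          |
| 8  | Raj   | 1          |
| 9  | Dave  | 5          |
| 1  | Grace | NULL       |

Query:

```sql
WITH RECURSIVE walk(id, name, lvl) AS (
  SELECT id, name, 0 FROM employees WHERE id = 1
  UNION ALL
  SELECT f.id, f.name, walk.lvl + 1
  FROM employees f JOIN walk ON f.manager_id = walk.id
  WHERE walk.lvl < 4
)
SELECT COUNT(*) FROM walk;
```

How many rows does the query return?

9

Base: id=1 (Grace) at lvl 0.
Iteration 1: rows with manager_id in {1} -> Xena (id 2, lvl 1), Omar (id 3, lvl 1), Raj (id 8, lvl 1).
Iteration 2: rows with manager_id in {2,3,8} -> Uma (id 4, lvl 2).
Iteration 3: rows with manager_id in {4} -> Pam (id 5, lvl 3), Vera (id 6, lvl 3).
Iteration 4: rows with manager_id in {5,6} -> Nina (id 7, lvl 4), Dave (id 9, lvl 4).
Iteration 5: lvl < 4 fails for all current rows; recursion stops.
Total rows emitted: 9.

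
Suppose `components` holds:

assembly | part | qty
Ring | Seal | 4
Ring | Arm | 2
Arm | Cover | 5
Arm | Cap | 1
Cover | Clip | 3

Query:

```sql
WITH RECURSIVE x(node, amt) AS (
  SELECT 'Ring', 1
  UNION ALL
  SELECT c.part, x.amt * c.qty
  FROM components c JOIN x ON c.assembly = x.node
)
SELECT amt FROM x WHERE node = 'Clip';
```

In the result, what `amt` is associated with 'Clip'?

Base: (Ring, amt=1).
Iteration 1: components of {Ring} -> Arm = 1*2 = 2, Seal = 1*4 = 4.
Iteration 2: components of {Arm,Seal} -> Cap = 2*1 = 2, Cover = 2*5 = 10.
Iteration 3: components of {Cap,Cover} -> Clip = 10*3 = 30.
Iteration 4: no further components; recursion stops.

30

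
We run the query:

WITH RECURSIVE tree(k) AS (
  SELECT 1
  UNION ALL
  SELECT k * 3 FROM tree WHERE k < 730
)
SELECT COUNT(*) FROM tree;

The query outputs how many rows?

8

Base: k=1.
Iteration 1: 1 < 730 holds -> k = 1 * 3 = 3.
Iteration 2: 3 < 730 holds -> k = 3 * 3 = 9.
Iteration 3: 9 < 730 holds -> k = 9 * 3 = 27.
Iteration 4: 27 < 730 holds -> k = 27 * 3 = 81.
Iteration 5: 81 < 730 holds -> k = 81 * 3 = 243.
Iteration 6: 243 < 730 holds -> k = 243 * 3 = 729.
Iteration 7: 729 < 730 holds -> k = 729 * 3 = 2187.
Iteration 8: 2187 < 730 fails; recursion stops.
Total rows emitted: 8.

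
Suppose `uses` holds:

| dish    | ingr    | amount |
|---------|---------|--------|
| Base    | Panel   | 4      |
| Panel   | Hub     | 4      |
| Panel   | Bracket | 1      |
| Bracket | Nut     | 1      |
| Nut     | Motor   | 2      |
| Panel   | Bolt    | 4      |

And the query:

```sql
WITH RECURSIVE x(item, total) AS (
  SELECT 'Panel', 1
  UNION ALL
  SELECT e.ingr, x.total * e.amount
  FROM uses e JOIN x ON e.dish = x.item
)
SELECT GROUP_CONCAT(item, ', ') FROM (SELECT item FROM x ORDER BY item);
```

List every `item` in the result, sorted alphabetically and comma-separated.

Bolt, Bracket, Hub, Motor, Nut, Panel

Base: (Panel, total=1).
Iteration 1: components of {Panel} -> Bolt = 1*4 = 4, Bracket = 1*1 = 1, Hub = 1*4 = 4.
Iteration 2: components of {Bolt,Bracket,Hub} -> Nut = 1*1 = 1.
Iteration 3: components of {Nut} -> Motor = 1*2 = 2.
Iteration 4: no further components; recursion stops.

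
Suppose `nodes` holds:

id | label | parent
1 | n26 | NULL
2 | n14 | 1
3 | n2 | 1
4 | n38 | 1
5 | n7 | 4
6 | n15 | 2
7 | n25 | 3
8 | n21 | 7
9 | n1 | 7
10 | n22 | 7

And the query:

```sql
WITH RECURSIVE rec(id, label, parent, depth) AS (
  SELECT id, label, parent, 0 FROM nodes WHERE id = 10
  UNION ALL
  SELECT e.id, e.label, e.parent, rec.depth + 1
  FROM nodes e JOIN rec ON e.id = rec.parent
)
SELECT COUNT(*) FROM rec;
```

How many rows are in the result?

4

Base: id=10 (n22), parent=7, depth 0.
Iteration 1: join on id=7 -> n25 (id 7, parent=3, depth 1).
Iteration 2: join on id=3 -> n2 (id 3, parent=1, depth 2).
Iteration 3: join on id=1 -> n26 (id 1, parent=NULL, depth 3).
Iteration 4: parent is NULL; no match; recursion stops.
Total rows emitted: 4.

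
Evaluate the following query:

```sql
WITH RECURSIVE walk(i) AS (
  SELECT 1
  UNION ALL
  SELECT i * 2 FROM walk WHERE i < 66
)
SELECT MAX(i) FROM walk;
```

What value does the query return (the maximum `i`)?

Base: i=1.
Iteration 1: 1 < 66 holds -> i = 1 * 2 = 2.
Iteration 2: 2 < 66 holds -> i = 2 * 2 = 4.
Iteration 3: 4 < 66 holds -> i = 4 * 2 = 8.
Iteration 4: 8 < 66 holds -> i = 8 * 2 = 16.
Iteration 5: 16 < 66 holds -> i = 16 * 2 = 32.
Iteration 6: 32 < 66 holds -> i = 32 * 2 = 64.
Iteration 7: 64 < 66 holds -> i = 64 * 2 = 128.
Iteration 8: 128 < 66 fails; recursion stops.
i values: 1, 2, 4, 8, 16, 32, 64, 128; the maximum is 128.

128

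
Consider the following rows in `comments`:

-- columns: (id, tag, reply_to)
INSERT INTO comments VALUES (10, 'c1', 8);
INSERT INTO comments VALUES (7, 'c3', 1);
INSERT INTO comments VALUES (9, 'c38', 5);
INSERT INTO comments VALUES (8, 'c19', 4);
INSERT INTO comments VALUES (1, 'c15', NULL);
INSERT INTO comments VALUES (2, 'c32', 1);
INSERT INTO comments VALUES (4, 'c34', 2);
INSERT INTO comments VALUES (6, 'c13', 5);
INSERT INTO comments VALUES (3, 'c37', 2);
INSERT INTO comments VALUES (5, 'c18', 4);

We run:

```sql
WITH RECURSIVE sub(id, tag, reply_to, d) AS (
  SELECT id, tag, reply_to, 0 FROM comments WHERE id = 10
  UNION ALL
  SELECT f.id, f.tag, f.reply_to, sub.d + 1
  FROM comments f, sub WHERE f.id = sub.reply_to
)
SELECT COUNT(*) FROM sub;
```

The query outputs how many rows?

5

Base: id=10 (c1), reply_to=8, d 0.
Iteration 1: join on id=8 -> c19 (id 8, reply_to=4, d 1).
Iteration 2: join on id=4 -> c34 (id 4, reply_to=2, d 2).
Iteration 3: join on id=2 -> c32 (id 2, reply_to=1, d 3).
Iteration 4: join on id=1 -> c15 (id 1, reply_to=NULL, d 4).
Iteration 5: reply_to is NULL; no match; recursion stops.
Total rows emitted: 5.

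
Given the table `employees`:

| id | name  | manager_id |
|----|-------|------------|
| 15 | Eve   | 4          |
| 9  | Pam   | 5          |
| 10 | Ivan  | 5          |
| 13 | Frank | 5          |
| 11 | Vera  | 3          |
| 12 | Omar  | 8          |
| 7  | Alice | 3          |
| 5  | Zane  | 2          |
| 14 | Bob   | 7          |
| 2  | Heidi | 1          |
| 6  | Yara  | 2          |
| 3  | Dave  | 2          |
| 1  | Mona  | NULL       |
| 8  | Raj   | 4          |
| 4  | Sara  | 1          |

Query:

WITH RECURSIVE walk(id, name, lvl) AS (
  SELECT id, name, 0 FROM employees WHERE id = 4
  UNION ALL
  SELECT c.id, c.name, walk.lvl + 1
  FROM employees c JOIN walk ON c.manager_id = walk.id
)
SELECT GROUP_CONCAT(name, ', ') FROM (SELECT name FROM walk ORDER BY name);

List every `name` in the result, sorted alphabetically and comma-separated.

Base: id=4 (Sara) at lvl 0.
Iteration 1: rows with manager_id in {4} -> Raj (id 8, lvl 1), Eve (id 15, lvl 1).
Iteration 2: rows with manager_id in {8,15} -> Omar (id 12, lvl 2).
Iteration 3: no rows with manager_id in {12}; recursion stops.

Eve, Omar, Raj, Sara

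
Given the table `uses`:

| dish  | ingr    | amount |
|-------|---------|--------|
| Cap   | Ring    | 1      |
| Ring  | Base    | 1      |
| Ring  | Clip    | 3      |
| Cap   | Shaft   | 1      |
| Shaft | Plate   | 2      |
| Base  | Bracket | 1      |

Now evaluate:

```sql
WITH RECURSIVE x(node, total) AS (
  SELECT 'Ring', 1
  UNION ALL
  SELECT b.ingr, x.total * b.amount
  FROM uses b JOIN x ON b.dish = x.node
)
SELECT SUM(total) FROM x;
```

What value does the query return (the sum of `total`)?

Base: (Ring, total=1).
Iteration 1: components of {Ring} -> Base = 1*1 = 1, Clip = 1*3 = 3.
Iteration 2: components of {Base,Clip} -> Bracket = 1*1 = 1.
Iteration 3: no further components; recursion stops.
SUM(total) = 1 + 1 + 3 + 1 = 6.

6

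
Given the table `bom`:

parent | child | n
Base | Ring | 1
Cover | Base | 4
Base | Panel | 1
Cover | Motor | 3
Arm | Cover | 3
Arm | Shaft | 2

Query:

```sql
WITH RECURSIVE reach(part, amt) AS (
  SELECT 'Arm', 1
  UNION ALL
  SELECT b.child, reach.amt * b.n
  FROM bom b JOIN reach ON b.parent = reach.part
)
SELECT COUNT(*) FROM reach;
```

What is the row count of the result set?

Base: (Arm, amt=1).
Iteration 1: components of {Arm} -> Cover = 1*3 = 3, Shaft = 1*2 = 2.
Iteration 2: components of {Cover,Shaft} -> Base = 3*4 = 12, Motor = 3*3 = 9.
Iteration 3: components of {Base,Motor} -> Panel = 12*1 = 12, Ring = 12*1 = 12.
Iteration 4: no further components; recursion stops.
Total rows emitted: 7.

7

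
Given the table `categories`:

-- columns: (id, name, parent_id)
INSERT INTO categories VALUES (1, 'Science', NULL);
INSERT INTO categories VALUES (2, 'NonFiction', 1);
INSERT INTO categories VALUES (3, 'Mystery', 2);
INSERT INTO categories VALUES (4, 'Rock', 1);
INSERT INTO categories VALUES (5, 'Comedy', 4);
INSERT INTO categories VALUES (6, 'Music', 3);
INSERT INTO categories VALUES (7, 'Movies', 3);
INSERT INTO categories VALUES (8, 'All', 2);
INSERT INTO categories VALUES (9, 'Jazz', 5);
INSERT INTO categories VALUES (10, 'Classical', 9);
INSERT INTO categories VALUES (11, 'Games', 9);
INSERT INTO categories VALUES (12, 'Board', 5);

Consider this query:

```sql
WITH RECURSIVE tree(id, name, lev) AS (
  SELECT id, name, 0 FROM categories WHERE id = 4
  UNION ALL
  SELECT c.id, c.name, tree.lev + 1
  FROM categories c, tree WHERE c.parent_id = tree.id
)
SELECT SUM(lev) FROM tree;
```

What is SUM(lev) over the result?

11

Base: id=4 (Rock) at lev 0.
Iteration 1: rows with parent_id in {4} -> Comedy (id 5, lev 1).
Iteration 2: rows with parent_id in {5} -> Jazz (id 9, lev 2), Board (id 12, lev 2).
Iteration 3: rows with parent_id in {9,12} -> Classical (id 10, lev 3), Games (id 11, lev 3).
Iteration 4: no rows with parent_id in {10,11}; recursion stops.
SUM(lev) = 0 + 1 + 2 + 2 + 3 + 3 = 11.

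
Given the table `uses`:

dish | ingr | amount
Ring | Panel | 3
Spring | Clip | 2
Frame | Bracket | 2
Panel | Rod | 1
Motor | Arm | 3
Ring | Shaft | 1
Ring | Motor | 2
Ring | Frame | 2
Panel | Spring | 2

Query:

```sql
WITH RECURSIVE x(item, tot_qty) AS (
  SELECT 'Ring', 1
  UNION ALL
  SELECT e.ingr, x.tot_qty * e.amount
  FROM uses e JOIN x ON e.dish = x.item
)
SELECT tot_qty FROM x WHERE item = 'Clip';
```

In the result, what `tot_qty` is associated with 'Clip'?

Base: (Ring, tot_qty=1).
Iteration 1: components of {Ring} -> Frame = 1*2 = 2, Motor = 1*2 = 2, Panel = 1*3 = 3, Shaft = 1*1 = 1.
Iteration 2: components of {Frame,Motor,Panel,Shaft} -> Arm = 2*3 = 6, Bracket = 2*2 = 4, Rod = 3*1 = 3, Spring = 3*2 = 6.
Iteration 3: components of {Arm,Bracket,Rod,Spring} -> Clip = 6*2 = 12.
Iteration 4: no further components; recursion stops.

12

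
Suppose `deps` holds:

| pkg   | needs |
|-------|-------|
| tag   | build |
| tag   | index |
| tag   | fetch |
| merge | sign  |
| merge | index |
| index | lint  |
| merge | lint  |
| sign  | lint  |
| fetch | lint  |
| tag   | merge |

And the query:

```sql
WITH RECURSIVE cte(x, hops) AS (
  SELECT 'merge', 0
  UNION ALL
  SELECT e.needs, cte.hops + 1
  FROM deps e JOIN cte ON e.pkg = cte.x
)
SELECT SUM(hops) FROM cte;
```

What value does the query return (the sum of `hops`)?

7

Base: (merge, hops=0).
Iteration 1: edges from {merge} -> (index, hops=1), (lint, hops=1), (sign, hops=1).
Iteration 2: edges from {index,lint,sign} -> (lint, hops=2) x2. [UNION ALL keeps all 2 new rows, including repeats]
Iteration 3: no outgoing edges from {lint}; recursion stops.
SUM(hops) = 0 + 1 + 1 + 1 + 2 + 2 = 7.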